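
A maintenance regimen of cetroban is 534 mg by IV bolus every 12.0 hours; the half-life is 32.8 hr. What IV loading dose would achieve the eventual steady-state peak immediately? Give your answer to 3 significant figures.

k = ln 2 / 32.8 = 0.02113 hr⁻¹
Accumulation ratio R = 1 / (1 − e^(−kτ)) = 1 / (1 − e^(−0.02113×12.0)) = 1 / (1 − 0.7760) = 4.464
Loading dose = maintenance dose × R = 534 × 4.464 ≈ 2380 mg

2380 mg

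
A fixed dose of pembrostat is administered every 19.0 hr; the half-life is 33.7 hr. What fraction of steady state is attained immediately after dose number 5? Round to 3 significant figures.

k = ln 2 / 33.7 = 0.02057 hr⁻¹
f_n = 1 − e^(−nkτ) = 1 − e^(−5 × 0.02057 × 19.0) = 1 − e^(−1.954) = 1 − 0.1417 ≈ 0.858

0.858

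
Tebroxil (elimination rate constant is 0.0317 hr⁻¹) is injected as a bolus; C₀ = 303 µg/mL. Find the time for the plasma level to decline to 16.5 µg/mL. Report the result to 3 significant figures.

91.8 hours

C(t) = C₀ e^(−kt)  ⇒  t = ln(C₀/C) / k
t = ln(303/16.5) / 0.03170 = 2.910 / 0.03170 ≈ 91.8 hours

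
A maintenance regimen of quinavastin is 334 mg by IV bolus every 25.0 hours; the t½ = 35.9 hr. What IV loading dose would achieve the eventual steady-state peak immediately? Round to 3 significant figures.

k = ln 2 / 35.9 = 0.01931 hr⁻¹
Accumulation ratio R = 1 / (1 − e^(−kτ)) = 1 / (1 − e^(−0.01931×25.0)) = 1 / (1 − 0.6171) = 2.612
Loading dose = maintenance dose × R = 334 × 2.612 ≈ 872 mg

872 mg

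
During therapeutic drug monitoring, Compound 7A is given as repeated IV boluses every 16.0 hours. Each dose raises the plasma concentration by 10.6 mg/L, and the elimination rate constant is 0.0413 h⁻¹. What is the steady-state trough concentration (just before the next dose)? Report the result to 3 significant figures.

11.3 mg/L

Fraction remaining after one interval: e^(−kτ) = e^(−0.04130 × 16.0) = 0.5164
R = 1 / (1 − 0.5164) = 2.068
Css,max = 10.6 × 2.068 = 21.92 mg/L
Css,min = Css,max × e^(−kτ) = 21.92 × 0.5164 ≈ 11.3 mg/L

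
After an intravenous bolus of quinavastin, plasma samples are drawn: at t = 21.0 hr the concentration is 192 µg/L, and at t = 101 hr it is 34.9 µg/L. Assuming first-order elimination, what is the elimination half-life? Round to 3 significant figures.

k = ln(C₁/C₂) / (t₂ − t₁) = ln(192/34.9) / (101 − 21.0)
  = 1.705 / 80.00 = 0.02131 hr⁻¹
t½ = ln 2 / k = ln 2 / 0.02131 ≈ 32.5 hours

32.5 hours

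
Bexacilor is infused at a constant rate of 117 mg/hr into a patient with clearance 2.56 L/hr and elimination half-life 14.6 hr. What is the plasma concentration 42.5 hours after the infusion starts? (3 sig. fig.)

Css = rate / CL = 117 / 2.56 = 45.70 µg/mL
k = ln 2 / 14.6 = 0.04748 hr⁻¹
C(t) = Css (1 − e^(−kt)) = 45.70 × (1 − e^(−2.018)) = 45.70 × 0.8670 ≈ 39.6 µg/mL

39.6 µg/mL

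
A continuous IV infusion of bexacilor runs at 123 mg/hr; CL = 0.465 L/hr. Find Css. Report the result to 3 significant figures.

265 µg/mL

Css = infusion rate / CL = 123 / 0.465 ≈ 265 µg/mL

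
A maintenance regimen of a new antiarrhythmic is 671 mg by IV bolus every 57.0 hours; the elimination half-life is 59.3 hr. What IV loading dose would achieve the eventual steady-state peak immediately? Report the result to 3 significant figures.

k = ln 2 / 59.3 = 0.01169 hr⁻¹
Accumulation ratio R = 1 / (1 − e^(−kτ)) = 1 / (1 − e^(−0.01169×57.0)) = 1 / (1 − 0.5136) = 2.056
Loading dose = maintenance dose × R = 671 × 2.056 ≈ 1380 mg

1380 mg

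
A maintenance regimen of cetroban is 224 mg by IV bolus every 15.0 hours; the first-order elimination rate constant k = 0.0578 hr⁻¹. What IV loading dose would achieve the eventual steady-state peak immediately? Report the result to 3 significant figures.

Accumulation ratio R = 1 / (1 − e^(−kτ)) = 1 / (1 − e^(−0.05780×15.0)) = 1 / (1 − 0.4202) = 1.725
Loading dose = maintenance dose × R = 224 × 1.725 ≈ 386 mg

386 mg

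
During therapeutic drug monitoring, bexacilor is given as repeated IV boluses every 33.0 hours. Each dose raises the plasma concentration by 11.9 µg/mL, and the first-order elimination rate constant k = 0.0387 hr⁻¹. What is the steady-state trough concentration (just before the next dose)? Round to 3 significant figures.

4.60 µg/mL

Fraction remaining after one interval: e^(−kτ) = e^(−0.03870 × 33.0) = 0.2788
R = 1 / (1 − 0.2788) = 1.387
Css,max = 11.9 × 1.387 = 16.50 µg/mL
Css,min = Css,max × e^(−kτ) = 16.50 × 0.2788 ≈ 4.60 µg/mL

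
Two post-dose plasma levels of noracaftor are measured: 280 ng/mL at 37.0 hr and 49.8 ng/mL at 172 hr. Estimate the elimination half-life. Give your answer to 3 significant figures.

k = ln(C₁/C₂) / (t₂ − t₁) = ln(280/49.8) / (172 − 37.0)
  = 1.727 / 135.0 = 0.01279 hr⁻¹
t½ = ln 2 / k = ln 2 / 0.01279 ≈ 54.2 hours

54.2 hours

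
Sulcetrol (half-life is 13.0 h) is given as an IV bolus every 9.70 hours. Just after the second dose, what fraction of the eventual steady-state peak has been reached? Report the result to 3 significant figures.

k = ln 2 / 13.0 = 0.05332 h⁻¹
f_n = 1 − e^(−nkτ) = 1 − e^(−2 × 0.05332 × 9.70) = 1 − e^(−1.034) = 1 − 0.3554 ≈ 0.645

0.645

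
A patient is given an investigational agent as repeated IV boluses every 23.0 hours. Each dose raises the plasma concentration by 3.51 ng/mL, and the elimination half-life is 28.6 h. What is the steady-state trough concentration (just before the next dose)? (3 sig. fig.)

4.70 ng/mL

k = ln 2 / 28.6 = 0.02424 h⁻¹
Fraction remaining after one interval: e^(−kτ) = e^(−0.02424 × 23.0) = 0.5727
R = 1 / (1 − 0.5727) = 2.340
Css,max = 3.51 × 2.340 = 8.214 ng/mL
Css,min = Css,max × e^(−kτ) = 8.214 × 0.5727 ≈ 4.70 ng/mL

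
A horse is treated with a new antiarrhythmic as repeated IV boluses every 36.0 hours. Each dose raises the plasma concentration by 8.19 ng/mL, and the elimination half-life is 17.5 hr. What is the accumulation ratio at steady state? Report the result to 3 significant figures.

k = ln 2 / 17.5 = 0.03961 hr⁻¹
Fraction remaining after one interval: e^(−kτ) = e^(−0.03961 × 36.0) = 0.2403
R = 1 / (1 − 0.2403) = 1 / 0.7597 ≈ 1.32

1.32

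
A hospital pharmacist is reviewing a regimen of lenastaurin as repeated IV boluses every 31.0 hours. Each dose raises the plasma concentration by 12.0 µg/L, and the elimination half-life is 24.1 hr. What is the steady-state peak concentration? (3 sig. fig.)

20.3 µg/L

k = ln 2 / 24.1 = 0.02876 hr⁻¹
Fraction remaining after one interval: e^(−kτ) = e^(−0.02876 × 31.0) = 0.4100
R = 1 / (1 − 0.4100) = 1.695
Css,max = 12.0 × 1.695 ≈ 20.3 µg/L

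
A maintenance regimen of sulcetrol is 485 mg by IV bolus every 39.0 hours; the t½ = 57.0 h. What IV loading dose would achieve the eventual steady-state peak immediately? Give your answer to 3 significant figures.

k = ln 2 / 57.0 = 0.01216 h⁻¹
Accumulation ratio R = 1 / (1 − e^(−kτ)) = 1 / (1 − e^(−0.01216×39.0)) = 1 / (1 − 0.6223) = 2.648
Loading dose = maintenance dose × R = 485 × 2.648 ≈ 1280 mg

1280 mg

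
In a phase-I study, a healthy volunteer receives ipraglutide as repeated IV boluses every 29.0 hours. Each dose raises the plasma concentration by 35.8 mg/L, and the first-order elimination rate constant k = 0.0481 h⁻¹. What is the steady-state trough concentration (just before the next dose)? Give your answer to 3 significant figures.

Fraction remaining after one interval: e^(−kτ) = e^(−0.04810 × 29.0) = 0.2479
R = 1 / (1 − 0.2479) = 1.330
Css,max = 35.8 × 1.330 = 47.60 mg/L
Css,min = Css,max × e^(−kτ) = 47.60 × 0.2479 ≈ 11.8 mg/L

11.8 mg/L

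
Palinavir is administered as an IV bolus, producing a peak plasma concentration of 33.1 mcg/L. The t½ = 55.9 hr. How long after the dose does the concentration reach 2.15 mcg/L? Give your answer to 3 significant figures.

k = ln 2 / 55.9 = 0.01240 hr⁻¹
C(t) = C₀ e^(−kt)  ⇒  t = ln(C₀/C) / k
t = ln(33.1/2.15) / 0.01240 = 2.734 / 0.01240 ≈ 220 hours

220 hours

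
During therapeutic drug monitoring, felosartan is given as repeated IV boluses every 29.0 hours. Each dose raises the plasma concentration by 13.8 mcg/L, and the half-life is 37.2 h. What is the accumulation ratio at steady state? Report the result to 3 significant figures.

k = ln 2 / 37.2 = 0.01863 h⁻¹
Fraction remaining after one interval: e^(−kτ) = e^(−0.01863 × 29.0) = 0.5825
R = 1 / (1 − 0.5825) = 1 / 0.4175 ≈ 2.40

2.40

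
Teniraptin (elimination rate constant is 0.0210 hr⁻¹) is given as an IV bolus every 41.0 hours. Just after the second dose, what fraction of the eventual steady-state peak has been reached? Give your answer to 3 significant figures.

f_n = 1 − e^(−nkτ) = 1 − e^(−2 × 0.02100 × 41.0) = 1 − e^(−1.722) = 1 − 0.1787 ≈ 0.821

0.821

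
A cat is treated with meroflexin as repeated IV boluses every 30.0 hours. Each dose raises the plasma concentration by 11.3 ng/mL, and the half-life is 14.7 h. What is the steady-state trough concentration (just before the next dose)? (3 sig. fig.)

3.63 ng/mL

k = ln 2 / 14.7 = 0.04715 h⁻¹
Fraction remaining after one interval: e^(−kτ) = e^(−0.04715 × 30.0) = 0.2430
R = 1 / (1 − 0.2430) = 1.321
Css,max = 11.3 × 1.321 = 14.93 ng/mL
Css,min = Css,max × e^(−kτ) = 14.93 × 0.2430 ≈ 3.63 ng/mL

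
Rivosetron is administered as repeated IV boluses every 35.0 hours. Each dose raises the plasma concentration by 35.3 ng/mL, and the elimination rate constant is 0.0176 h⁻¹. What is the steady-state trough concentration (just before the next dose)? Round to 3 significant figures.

41.5 ng/mL

Fraction remaining after one interval: e^(−kτ) = e^(−0.01760 × 35.0) = 0.5401
R = 1 / (1 − 0.5401) = 2.174
Css,max = 35.3 × 2.174 = 76.76 ng/mL
Css,min = Css,max × e^(−kτ) = 76.76 × 0.5401 ≈ 41.5 ng/mL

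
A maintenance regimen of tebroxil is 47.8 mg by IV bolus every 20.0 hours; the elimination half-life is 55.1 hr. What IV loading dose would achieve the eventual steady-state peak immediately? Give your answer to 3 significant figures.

215 mg

k = ln 2 / 55.1 = 0.01258 hr⁻¹
Accumulation ratio R = 1 / (1 − e^(−kτ)) = 1 / (1 − e^(−0.01258×20.0)) = 1 / (1 − 0.7776) = 4.496
Loading dose = maintenance dose × R = 47.8 × 4.496 ≈ 215 mg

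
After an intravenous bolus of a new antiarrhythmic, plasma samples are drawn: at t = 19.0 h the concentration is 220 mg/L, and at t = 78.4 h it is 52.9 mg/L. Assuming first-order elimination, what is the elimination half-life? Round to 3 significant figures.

28.9 hours

k = ln(C₁/C₂) / (t₂ − t₁) = ln(220/52.9) / (78.4 − 19.0)
  = 1.425 / 59.40 = 0.02399 h⁻¹
t½ = ln 2 / k = ln 2 / 0.02399 ≈ 28.9 hours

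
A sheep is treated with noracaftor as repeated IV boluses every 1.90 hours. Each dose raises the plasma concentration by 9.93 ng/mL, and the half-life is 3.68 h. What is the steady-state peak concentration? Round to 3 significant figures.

k = ln 2 / 3.68 = 0.1884 h⁻¹
Fraction remaining after one interval: e^(−kτ) = e^(−0.1884 × 1.90) = 0.6992
R = 1 / (1 − 0.6992) = 3.324
Css,max = 9.93 × 3.324 ≈ 33.0 ng/mL

33.0 ng/mL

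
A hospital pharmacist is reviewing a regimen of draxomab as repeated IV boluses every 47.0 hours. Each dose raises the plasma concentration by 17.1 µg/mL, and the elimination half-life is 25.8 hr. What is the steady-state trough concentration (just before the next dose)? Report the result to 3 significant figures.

k = ln 2 / 25.8 = 0.02687 hr⁻¹
Fraction remaining after one interval: e^(−kτ) = e^(−0.02687 × 47.0) = 0.2829
R = 1 / (1 − 0.2829) = 1.394
Css,max = 17.1 × 1.394 = 23.85 µg/mL
Css,min = Css,max × e^(−kτ) = 23.85 × 0.2829 ≈ 6.75 µg/mL

6.75 µg/mL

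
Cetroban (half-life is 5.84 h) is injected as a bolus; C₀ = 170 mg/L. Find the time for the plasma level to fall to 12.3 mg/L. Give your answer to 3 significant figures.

22.1 hours

k = ln 2 / 5.84 = 0.1187 h⁻¹
C(t) = C₀ e^(−kt)  ⇒  t = ln(C₀/C) / k
t = ln(170/12.3) / 0.1187 = 2.626 / 0.1187 ≈ 22.1 hours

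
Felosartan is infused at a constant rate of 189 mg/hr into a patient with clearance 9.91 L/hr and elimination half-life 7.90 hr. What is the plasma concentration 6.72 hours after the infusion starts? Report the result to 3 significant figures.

Css = rate / CL = 189 / 9.91 = 19.07 mg/L
k = ln 2 / 7.90 = 0.08774 hr⁻¹
C(t) = Css (1 − e^(−kt)) = 19.07 × (1 − e^(−0.5896)) = 19.07 × 0.4455 ≈ 8.50 mg/L

8.50 mg/L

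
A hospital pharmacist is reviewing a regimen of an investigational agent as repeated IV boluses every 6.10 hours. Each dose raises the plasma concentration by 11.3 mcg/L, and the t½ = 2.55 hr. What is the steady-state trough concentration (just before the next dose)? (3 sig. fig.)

2.66 mcg/L

k = ln 2 / 2.55 = 0.2718 hr⁻¹
Fraction remaining after one interval: e^(−kτ) = e^(−0.2718 × 6.10) = 0.1905
R = 1 / (1 − 0.1905) = 1.235
Css,max = 11.3 × 1.235 = 13.96 mcg/L
Css,min = Css,max × e^(−kτ) = 13.96 × 0.1905 ≈ 2.66 mcg/L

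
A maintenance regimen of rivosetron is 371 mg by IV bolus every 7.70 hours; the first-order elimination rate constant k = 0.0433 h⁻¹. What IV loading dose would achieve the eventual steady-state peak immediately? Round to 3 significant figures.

Accumulation ratio R = 1 / (1 − e^(−kτ)) = 1 / (1 − e^(−0.04330×7.70)) = 1 / (1 − 0.7165) = 3.527
Loading dose = maintenance dose × R = 371 × 3.527 ≈ 1310 mg

1310 mg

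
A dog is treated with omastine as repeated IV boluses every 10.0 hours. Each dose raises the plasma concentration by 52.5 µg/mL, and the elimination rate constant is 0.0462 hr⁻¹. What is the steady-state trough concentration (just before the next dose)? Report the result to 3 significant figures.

89.4 µg/mL

Fraction remaining after one interval: e^(−kτ) = e^(−0.04620 × 10.0) = 0.6300
R = 1 / (1 − 0.6300) = 2.703
Css,max = 52.5 × 2.703 = 141.9 µg/mL
Css,min = Css,max × e^(−kτ) = 141.9 × 0.6300 ≈ 89.4 µg/mL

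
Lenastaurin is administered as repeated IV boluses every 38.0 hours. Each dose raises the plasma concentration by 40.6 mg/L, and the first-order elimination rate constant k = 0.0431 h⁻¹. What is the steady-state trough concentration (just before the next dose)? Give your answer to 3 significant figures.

Fraction remaining after one interval: e^(−kτ) = e^(−0.04310 × 38.0) = 0.1944
R = 1 / (1 − 0.1944) = 1.241
Css,max = 40.6 × 1.241 = 50.40 mg/L
Css,min = Css,max × e^(−kτ) = 50.40 × 0.1944 ≈ 9.80 mg/L

9.80 mg/L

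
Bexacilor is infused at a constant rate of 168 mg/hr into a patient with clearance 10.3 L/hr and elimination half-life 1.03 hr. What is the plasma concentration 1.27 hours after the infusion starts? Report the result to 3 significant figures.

Css = rate / CL = 168 / 10.3 = 16.31 mg/L
k = ln 2 / 1.03 = 0.6730 hr⁻¹
C(t) = Css (1 − e^(−kt)) = 16.31 × (1 − e^(−0.8547)) = 16.31 × 0.5746 ≈ 9.37 mg/L

9.37 mg/L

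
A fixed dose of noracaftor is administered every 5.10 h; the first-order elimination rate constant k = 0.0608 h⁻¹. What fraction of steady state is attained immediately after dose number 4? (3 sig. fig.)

0.711

f_n = 1 − e^(−nkτ) = 1 − e^(−4 × 0.06080 × 5.10) = 1 − e^(−1.240) = 1 − 0.2893 ≈ 0.711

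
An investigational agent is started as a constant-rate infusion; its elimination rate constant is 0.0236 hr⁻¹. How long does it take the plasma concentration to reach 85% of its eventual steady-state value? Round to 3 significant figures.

80.4 hours

f = 1 − e^(−kt)  ⇒  t = −ln(1 − f) / k
t = −ln(1 − 0.85) / 0.02360 = 1.897 / 0.02360 ≈ 80.4 hours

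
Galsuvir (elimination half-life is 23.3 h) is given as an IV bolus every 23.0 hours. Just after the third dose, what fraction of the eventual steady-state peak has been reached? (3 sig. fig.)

k = ln 2 / 23.3 = 0.02975 h⁻¹
f_n = 1 − e^(−nkτ) = 1 − e^(−3 × 0.02975 × 23.0) = 1 − e^(−2.053) = 1 − 0.1284 ≈ 0.872

0.872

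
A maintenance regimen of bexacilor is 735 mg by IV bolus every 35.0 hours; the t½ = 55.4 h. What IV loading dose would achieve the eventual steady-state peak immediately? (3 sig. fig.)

k = ln 2 / 55.4 = 0.01251 h⁻¹
Accumulation ratio R = 1 / (1 − e^(−kτ)) = 1 / (1 − e^(−0.01251×35.0)) = 1 / (1 − 0.6454) = 2.820
Loading dose = maintenance dose × R = 735 × 2.820 ≈ 2070 mg

2070 mg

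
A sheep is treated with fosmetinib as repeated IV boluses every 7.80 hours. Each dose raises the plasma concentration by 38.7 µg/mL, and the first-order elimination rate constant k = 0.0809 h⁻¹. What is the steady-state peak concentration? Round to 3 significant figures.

Fraction remaining after one interval: e^(−kτ) = e^(−0.08090 × 7.80) = 0.5320
R = 1 / (1 − 0.5320) = 2.137
Css,max = 38.7 × 2.137 ≈ 82.7 µg/mL

82.7 µg/mL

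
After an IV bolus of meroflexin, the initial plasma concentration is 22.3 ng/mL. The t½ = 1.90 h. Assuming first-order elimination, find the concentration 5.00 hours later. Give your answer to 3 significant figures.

k = ln 2 / 1.90 = 0.3648 h⁻¹
C(t) = C₀ e^(−kt) = 22.3 × e^(−0.3648 × 5.00) = 22.3 × e^(−1.824) = 22.3 × 0.1614 ≈ 3.60 ng/mL

3.60 ng/mL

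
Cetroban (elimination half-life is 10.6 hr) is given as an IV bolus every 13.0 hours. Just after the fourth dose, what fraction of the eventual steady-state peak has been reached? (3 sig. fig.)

0.967

k = ln 2 / 10.6 = 0.06539 hr⁻¹
f_n = 1 − e^(−nkτ) = 1 − e^(−4 × 0.06539 × 13.0) = 1 − e^(−3.400) = 1 − 0.03336 ≈ 0.967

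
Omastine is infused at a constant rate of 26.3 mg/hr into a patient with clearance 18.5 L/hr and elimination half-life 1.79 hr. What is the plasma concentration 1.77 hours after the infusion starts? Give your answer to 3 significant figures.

0.705 mg/L

Css = rate / CL = 26.3 / 18.5 = 1.422 mg/L
k = ln 2 / 1.79 = 0.3872 hr⁻¹
C(t) = Css (1 − e^(−kt)) = 1.422 × (1 − e^(−0.6854)) = 1.422 × 0.4961 ≈ 0.705 mg/L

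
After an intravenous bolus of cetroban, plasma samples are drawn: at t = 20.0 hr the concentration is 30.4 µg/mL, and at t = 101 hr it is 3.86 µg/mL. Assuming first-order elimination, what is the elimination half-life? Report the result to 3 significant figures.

27.2 hours

k = ln(C₁/C₂) / (t₂ − t₁) = ln(30.4/3.86) / (101 − 20.0)
  = 2.064 / 81.00 = 0.02548 hr⁻¹
t½ = ln 2 / k = ln 2 / 0.02548 ≈ 27.2 hours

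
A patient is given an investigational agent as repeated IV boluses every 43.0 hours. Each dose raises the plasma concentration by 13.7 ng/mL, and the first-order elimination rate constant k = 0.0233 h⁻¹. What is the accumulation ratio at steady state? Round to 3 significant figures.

1.58

Fraction remaining after one interval: e^(−kτ) = e^(−0.02330 × 43.0) = 0.3672
R = 1 / (1 − 0.3672) = 1 / 0.6328 ≈ 1.58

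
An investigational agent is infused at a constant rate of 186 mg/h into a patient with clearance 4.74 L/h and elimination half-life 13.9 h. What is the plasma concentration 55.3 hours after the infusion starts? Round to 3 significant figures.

Css = rate / CL = 186 / 4.74 = 39.24 µg/mL
k = ln 2 / 13.9 = 0.04987 h⁻¹
C(t) = Css (1 − e^(−kt)) = 39.24 × (1 − e^(−2.758)) = 39.24 × 0.9366 ≈ 36.8 µg/mL

36.8 µg/mL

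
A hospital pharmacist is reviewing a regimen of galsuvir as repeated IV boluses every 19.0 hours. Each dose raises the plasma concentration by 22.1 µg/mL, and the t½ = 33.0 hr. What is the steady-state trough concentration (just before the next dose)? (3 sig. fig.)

k = ln 2 / 33.0 = 0.02100 hr⁻¹
Fraction remaining after one interval: e^(−kτ) = e^(−0.02100 × 19.0) = 0.6709
R = 1 / (1 − 0.6709) = 3.039
Css,max = 22.1 × 3.039 = 67.16 µg/mL
Css,min = Css,max × e^(−kτ) = 67.16 × 0.6709 ≈ 45.1 µg/mL

45.1 µg/mL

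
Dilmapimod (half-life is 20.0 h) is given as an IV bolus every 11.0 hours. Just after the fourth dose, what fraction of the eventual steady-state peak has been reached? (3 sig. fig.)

k = ln 2 / 20.0 = 0.03466 h⁻¹
f_n = 1 − e^(−nkτ) = 1 − e^(−4 × 0.03466 × 11.0) = 1 − e^(−1.525) = 1 − 0.2176 ≈ 0.782

0.782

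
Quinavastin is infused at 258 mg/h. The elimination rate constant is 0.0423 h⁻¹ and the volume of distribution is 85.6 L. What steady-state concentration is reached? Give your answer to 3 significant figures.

CL = k · V = 0.0423 × 85.6 = 3.621 L/h
Css = rate / CL = 258 / 3.621 ≈ 71.3 mg/L

71.3 mg/L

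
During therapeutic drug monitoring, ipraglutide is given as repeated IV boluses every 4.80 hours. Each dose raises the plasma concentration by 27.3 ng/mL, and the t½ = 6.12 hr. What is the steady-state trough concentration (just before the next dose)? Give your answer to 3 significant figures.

37.8 ng/mL

k = ln 2 / 6.12 = 0.1133 hr⁻¹
Fraction remaining after one interval: e^(−kτ) = e^(−0.1133 × 4.80) = 0.5806
R = 1 / (1 − 0.5806) = 2.385
Css,max = 27.3 × 2.385 = 65.10 ng/mL
Css,min = Css,max × e^(−kτ) = 65.10 × 0.5806 ≈ 37.8 ng/mL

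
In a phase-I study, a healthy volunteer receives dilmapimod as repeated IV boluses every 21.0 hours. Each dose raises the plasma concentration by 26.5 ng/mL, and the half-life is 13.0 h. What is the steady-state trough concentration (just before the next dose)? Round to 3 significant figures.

12.8 ng/mL

k = ln 2 / 13.0 = 0.05332 h⁻¹
Fraction remaining after one interval: e^(−kτ) = e^(−0.05332 × 21.0) = 0.3264
R = 1 / (1 − 0.3264) = 1.485
Css,max = 26.5 × 1.485 = 39.34 ng/mL
Css,min = Css,max × e^(−kτ) = 39.34 × 0.3264 ≈ 12.8 ng/mL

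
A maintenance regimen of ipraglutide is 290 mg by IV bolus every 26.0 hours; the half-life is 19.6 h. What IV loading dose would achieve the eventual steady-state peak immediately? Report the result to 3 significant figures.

482 mg

k = ln 2 / 19.6 = 0.03536 h⁻¹
Accumulation ratio R = 1 / (1 − e^(−kτ)) = 1 / (1 − e^(−0.03536×26.0)) = 1 / (1 − 0.3987) = 1.663
Loading dose = maintenance dose × R = 290 × 1.663 ≈ 482 mg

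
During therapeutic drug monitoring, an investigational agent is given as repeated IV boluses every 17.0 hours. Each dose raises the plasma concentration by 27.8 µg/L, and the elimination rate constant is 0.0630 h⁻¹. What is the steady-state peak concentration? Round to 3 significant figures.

42.3 µg/L

Fraction remaining after one interval: e^(−kτ) = e^(−0.06300 × 17.0) = 0.3427
R = 1 / (1 − 0.3427) = 1.521
Css,max = 27.8 × 1.521 ≈ 42.3 µg/L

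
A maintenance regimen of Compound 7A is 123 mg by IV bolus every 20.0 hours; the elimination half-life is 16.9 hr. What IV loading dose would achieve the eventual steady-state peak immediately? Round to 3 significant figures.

220 mg

k = ln 2 / 16.9 = 0.04101 hr⁻¹
Accumulation ratio R = 1 / (1 − e^(−kτ)) = 1 / (1 − e^(−0.04101×20.0)) = 1 / (1 − 0.4403) = 1.787
Loading dose = maintenance dose × R = 123 × 1.787 ≈ 220 mg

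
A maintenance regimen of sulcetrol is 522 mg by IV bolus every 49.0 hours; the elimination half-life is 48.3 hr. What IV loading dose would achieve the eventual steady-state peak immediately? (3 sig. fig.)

k = ln 2 / 48.3 = 0.01435 hr⁻¹
Accumulation ratio R = 1 / (1 − e^(−kτ)) = 1 / (1 − e^(−0.01435×49.0)) = 1 / (1 − 0.4950) = 1.980
Loading dose = maintenance dose × R = 522 × 1.980 ≈ 1030 mg

1030 mg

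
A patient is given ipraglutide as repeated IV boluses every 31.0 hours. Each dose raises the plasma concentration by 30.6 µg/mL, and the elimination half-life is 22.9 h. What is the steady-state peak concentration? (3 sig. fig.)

50.3 µg/mL

k = ln 2 / 22.9 = 0.03027 h⁻¹
Fraction remaining after one interval: e^(−kτ) = e^(−0.03027 × 31.0) = 0.3913
R = 1 / (1 − 0.3913) = 1.643
Css,max = 30.6 × 1.643 ≈ 50.3 µg/mL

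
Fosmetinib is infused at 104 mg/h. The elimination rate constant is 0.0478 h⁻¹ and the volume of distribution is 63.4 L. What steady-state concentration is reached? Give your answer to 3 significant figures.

34.3 µg/mL

CL = k · V = 0.0478 × 63.4 = 3.031 L/h
Css = rate / CL = 104 / 3.031 ≈ 34.3 µg/mL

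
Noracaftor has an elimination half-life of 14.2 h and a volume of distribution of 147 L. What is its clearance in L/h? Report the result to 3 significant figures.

7.18 L/h

k = ln 2 / t½ = ln 2 / 14.2 = 0.04881 h⁻¹
CL = k · V = 0.04881 × 147 ≈ 7.18 L/h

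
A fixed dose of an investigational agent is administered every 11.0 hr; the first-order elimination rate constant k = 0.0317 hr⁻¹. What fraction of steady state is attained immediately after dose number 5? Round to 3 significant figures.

0.825

f_n = 1 − e^(−nkτ) = 1 − e^(−5 × 0.03170 × 11.0) = 1 − e^(−1.744) = 1 − 0.1749 ≈ 0.825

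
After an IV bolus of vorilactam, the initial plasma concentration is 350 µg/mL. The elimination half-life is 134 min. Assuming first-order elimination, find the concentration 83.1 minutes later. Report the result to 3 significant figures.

k = ln 2 / 134 = 0.005173 min⁻¹
83.1 min is 0.6201 half-lives, so C = 350 × (1/2)^0.6201 = 350 × 0.6506 ≈ 228 µg/mL

228 µg/mL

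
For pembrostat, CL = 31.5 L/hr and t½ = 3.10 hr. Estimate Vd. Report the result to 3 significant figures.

141 L

k = ln 2 / t½ = ln 2 / 3.10 = 0.2236 hr⁻¹
V = CL / k = 31.5 / 0.2236 ≈ 141 L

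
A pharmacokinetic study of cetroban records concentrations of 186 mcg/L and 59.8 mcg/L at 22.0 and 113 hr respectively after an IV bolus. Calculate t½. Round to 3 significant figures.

55.6 hours

k = ln(C₁/C₂) / (t₂ − t₁) = ln(186/59.8) / (113 − 22.0)
  = 1.135 / 91.00 = 0.01247 hr⁻¹
t½ = ln 2 / k = ln 2 / 0.01247 ≈ 55.6 hours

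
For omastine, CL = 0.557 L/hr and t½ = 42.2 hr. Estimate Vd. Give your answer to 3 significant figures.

33.9 L

k = ln 2 / t½ = ln 2 / 42.2 = 0.01643 hr⁻¹
V = CL / k = 0.557 / 0.01643 ≈ 33.9 L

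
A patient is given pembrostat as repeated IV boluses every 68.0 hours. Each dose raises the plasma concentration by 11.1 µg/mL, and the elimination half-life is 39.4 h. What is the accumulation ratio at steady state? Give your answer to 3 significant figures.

1.43

k = ln 2 / 39.4 = 0.01759 h⁻¹
Fraction remaining after one interval: e^(−kτ) = e^(−0.01759 × 68.0) = 0.3023
R = 1 / (1 − 0.3023) = 1 / 0.6977 ≈ 1.43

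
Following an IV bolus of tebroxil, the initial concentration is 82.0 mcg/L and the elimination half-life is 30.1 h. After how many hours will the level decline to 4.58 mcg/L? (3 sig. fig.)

125 hours

k = ln 2 / 30.1 = 0.02303 h⁻¹
C(t) = C₀ e^(−kt)  ⇒  t = ln(C₀/C) / k
t = ln(82.0/4.58) / 0.02303 = 2.885 / 0.02303 ≈ 125 hours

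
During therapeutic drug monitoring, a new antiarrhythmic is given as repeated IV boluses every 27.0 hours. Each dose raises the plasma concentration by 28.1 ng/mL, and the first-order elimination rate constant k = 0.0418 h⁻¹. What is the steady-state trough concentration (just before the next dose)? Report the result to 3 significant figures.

13.4 ng/mL

Fraction remaining after one interval: e^(−kτ) = e^(−0.04180 × 27.0) = 0.3235
R = 1 / (1 − 0.3235) = 1.478
Css,max = 28.1 × 1.478 = 41.54 ng/mL
Css,min = Css,max × e^(−kτ) = 41.54 × 0.3235 ≈ 13.4 ng/mL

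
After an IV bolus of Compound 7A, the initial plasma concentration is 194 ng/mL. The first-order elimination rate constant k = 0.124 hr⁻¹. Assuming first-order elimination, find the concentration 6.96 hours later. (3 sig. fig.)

C(t) = C₀ e^(−kt) = 194 × e^(−0.1240 × 6.96) = 194 × e^(−0.8630) = 194 × 0.4219 ≈ 81.8 ng/mL

81.8 ng/mL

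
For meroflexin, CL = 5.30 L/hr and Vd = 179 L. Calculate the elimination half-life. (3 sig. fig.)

23.4 hours

k = CL / V = 5.30 / 179 = 0.02961 hr⁻¹
t½ = ln 2 / k = ln 2 / 0.02961 ≈ 23.4 hours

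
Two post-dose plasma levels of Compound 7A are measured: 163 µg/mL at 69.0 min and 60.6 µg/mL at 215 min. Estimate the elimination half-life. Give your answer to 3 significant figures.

102 minutes

k = ln(C₁/C₂) / (t₂ − t₁) = ln(163/60.6) / (215 − 69.0)
  = 0.9895 / 146.0 = 0.006777 min⁻¹
t½ = ln 2 / k = ln 2 / 0.006777 ≈ 102 minutes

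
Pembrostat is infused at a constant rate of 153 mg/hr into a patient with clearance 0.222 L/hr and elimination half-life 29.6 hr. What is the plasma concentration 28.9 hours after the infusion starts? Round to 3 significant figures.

339 µg/mL

Css = rate / CL = 153 / 0.222 = 689.2 µg/mL
k = ln 2 / 29.6 = 0.02342 hr⁻¹
C(t) = Css (1 − e^(−kt)) = 689.2 × (1 − e^(−0.6768)) = 689.2 × 0.4917 ≈ 339 µg/mL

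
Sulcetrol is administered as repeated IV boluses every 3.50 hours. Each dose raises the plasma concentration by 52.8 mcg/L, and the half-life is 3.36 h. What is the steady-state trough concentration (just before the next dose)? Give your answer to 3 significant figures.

k = ln 2 / 3.36 = 0.2063 h⁻¹
Fraction remaining after one interval: e^(−kτ) = e^(−0.2063 × 3.50) = 0.4858
R = 1 / (1 − 0.4858) = 1.945
Css,max = 52.8 × 1.945 = 102.7 mcg/L
Css,min = Css,max × e^(−kτ) = 102.7 × 0.4858 ≈ 49.9 mcg/L

49.9 mcg/L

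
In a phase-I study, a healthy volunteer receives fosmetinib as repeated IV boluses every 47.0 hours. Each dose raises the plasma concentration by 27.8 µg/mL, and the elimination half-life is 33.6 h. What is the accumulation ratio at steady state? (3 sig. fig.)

1.61

k = ln 2 / 33.6 = 0.02063 h⁻¹
Fraction remaining after one interval: e^(−kτ) = e^(−0.02063 × 47.0) = 0.3792
R = 1 / (1 − 0.3792) = 1 / 0.6208 ≈ 1.61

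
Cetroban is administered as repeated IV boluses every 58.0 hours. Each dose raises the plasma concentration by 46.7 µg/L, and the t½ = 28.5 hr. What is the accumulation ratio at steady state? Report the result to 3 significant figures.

1.32

k = ln 2 / 28.5 = 0.02432 hr⁻¹
Fraction remaining after one interval: e^(−kτ) = e^(−0.02432 × 58.0) = 0.2440
R = 1 / (1 − 0.2440) = 1 / 0.7560 ≈ 1.32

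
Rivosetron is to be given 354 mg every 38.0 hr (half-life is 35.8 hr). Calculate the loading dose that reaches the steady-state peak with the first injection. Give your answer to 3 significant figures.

680 mg

k = ln 2 / 35.8 = 0.01936 hr⁻¹
Accumulation ratio R = 1 / (1 − e^(−kτ)) = 1 / (1 − e^(−0.01936×38.0)) = 1 / (1 − 0.4791) = 1.920
Loading dose = maintenance dose × R = 354 × 1.920 ≈ 680 mg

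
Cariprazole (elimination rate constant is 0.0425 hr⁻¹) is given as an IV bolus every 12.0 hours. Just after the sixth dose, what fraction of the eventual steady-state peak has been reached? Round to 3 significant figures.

0.953

f_n = 1 − e^(−nkτ) = 1 − e^(−6 × 0.04250 × 12.0) = 1 − e^(−3.060) = 1 − 0.04689 ≈ 0.953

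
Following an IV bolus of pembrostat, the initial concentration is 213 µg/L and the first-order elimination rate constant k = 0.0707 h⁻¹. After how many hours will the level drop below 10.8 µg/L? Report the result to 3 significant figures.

42.2 hours

C(t) = C₀ e^(−kt)  ⇒  t = ln(C₀/C) / k
t = ln(213/10.8) / 0.07070 = 2.982 / 0.07070 ≈ 42.2 hours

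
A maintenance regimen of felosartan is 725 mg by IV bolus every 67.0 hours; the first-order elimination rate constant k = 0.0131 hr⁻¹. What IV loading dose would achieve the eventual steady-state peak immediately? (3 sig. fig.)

1240 mg

Accumulation ratio R = 1 / (1 − e^(−kτ)) = 1 / (1 − e^(−0.01310×67.0)) = 1 / (1 − 0.4157) = 1.712
Loading dose = maintenance dose × R = 725 × 1.712 ≈ 1240 mg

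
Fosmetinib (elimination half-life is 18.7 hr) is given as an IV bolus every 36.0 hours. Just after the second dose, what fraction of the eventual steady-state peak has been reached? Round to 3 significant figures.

0.931

k = ln 2 / 18.7 = 0.03707 hr⁻¹
f_n = 1 − e^(−nkτ) = 1 − e^(−2 × 0.03707 × 36.0) = 1 − e^(−2.669) = 1 − 0.06934 ≈ 0.931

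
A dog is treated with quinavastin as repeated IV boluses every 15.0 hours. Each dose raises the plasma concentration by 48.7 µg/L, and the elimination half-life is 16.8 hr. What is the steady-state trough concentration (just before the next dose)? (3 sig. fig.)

k = ln 2 / 16.8 = 0.04126 hr⁻¹
Fraction remaining after one interval: e^(−kτ) = e^(−0.04126 × 15.0) = 0.5385
R = 1 / (1 − 0.5385) = 2.167
Css,max = 48.7 × 2.167 = 105.5 µg/L
Css,min = Css,max × e^(−kτ) = 105.5 × 0.5385 ≈ 56.8 µg/L

56.8 µg/L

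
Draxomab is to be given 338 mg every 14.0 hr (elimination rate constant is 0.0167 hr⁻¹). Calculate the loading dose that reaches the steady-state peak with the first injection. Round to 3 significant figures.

Accumulation ratio R = 1 / (1 − e^(−kτ)) = 1 / (1 − e^(−0.01670×14.0)) = 1 / (1 − 0.7915) = 4.797
Loading dose = maintenance dose × R = 338 × 4.797 ≈ 1620 mg

1620 mg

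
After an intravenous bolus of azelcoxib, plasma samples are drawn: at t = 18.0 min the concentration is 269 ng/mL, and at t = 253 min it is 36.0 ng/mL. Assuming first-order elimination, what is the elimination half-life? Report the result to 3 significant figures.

81.0 minutes

k = ln(C₁/C₂) / (t₂ − t₁) = ln(269/36.0) / (253 − 18.0)
  = 2.011 / 235.0 = 0.008558 min⁻¹
t½ = ln 2 / k = ln 2 / 0.008558 ≈ 81.0 minutes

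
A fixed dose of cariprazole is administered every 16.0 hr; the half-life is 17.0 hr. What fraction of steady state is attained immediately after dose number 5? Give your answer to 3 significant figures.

0.962

k = ln 2 / 17.0 = 0.04077 hr⁻¹
f_n = 1 − e^(−nkτ) = 1 − e^(−5 × 0.04077 × 16.0) = 1 − e^(−3.262) = 1 − 0.03832 ≈ 0.962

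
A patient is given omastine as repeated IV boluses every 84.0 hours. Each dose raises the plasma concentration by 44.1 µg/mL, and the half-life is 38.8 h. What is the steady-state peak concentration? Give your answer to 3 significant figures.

k = ln 2 / 38.8 = 0.01786 h⁻¹
Fraction remaining after one interval: e^(−kτ) = e^(−0.01786 × 84.0) = 0.2230
R = 1 / (1 − 0.2230) = 1.287
Css,max = 44.1 × 1.287 ≈ 56.8 µg/mL

56.8 µg/mL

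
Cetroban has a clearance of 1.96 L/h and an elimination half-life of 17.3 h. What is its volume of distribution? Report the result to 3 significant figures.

48.9 L

k = ln 2 / t½ = ln 2 / 17.3 = 0.04007 h⁻¹
V = CL / k = 1.96 / 0.04007 ≈ 48.9 L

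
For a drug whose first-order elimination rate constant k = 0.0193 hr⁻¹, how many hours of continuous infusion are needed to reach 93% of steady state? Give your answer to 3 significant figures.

138 hours

f = 1 − e^(−kt)  ⇒  t = −ln(1 − f) / k
t = −ln(1 − 0.93) / 0.01930 = 2.659 / 0.01930 ≈ 138 hours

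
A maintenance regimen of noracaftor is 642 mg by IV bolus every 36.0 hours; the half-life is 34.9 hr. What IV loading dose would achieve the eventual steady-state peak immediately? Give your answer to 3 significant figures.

k = ln 2 / 34.9 = 0.01986 hr⁻¹
Accumulation ratio R = 1 / (1 − e^(−kτ)) = 1 / (1 − e^(−0.01986×36.0)) = 1 / (1 − 0.4892) = 1.958
Loading dose = maintenance dose × R = 642 × 1.958 ≈ 1260 mg

1260 mg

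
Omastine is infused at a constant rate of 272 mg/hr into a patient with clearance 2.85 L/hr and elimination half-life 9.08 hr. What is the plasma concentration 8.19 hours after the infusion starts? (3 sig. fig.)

Css = rate / CL = 272 / 2.85 = 95.44 mg/L
k = ln 2 / 9.08 = 0.07634 hr⁻¹
C(t) = Css (1 − e^(−kt)) = 95.44 × (1 − e^(−0.6252)) = 95.44 × 0.4648 ≈ 44.4 mg/L

44.4 mg/L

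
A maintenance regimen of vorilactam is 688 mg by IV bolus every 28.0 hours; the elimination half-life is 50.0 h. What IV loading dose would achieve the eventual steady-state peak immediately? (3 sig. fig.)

k = ln 2 / 50.0 = 0.01386 h⁻¹
Accumulation ratio R = 1 / (1 − e^(−kτ)) = 1 / (1 − e^(−0.01386×28.0)) = 1 / (1 − 0.6783) = 3.109
Loading dose = maintenance dose × R = 688 × 3.109 ≈ 2140 mg

2140 mg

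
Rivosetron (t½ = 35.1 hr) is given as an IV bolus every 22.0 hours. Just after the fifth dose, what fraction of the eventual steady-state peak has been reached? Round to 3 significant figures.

k = ln 2 / 35.1 = 0.01975 hr⁻¹
f_n = 1 − e^(−nkτ) = 1 − e^(−5 × 0.01975 × 22.0) = 1 − e^(−2.172) = 1 − 0.1139 ≈ 0.886

0.886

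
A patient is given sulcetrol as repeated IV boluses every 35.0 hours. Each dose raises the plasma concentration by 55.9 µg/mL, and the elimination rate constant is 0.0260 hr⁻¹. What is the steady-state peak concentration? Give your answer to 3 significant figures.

Fraction remaining after one interval: e^(−kτ) = e^(−0.02600 × 35.0) = 0.4025
R = 1 / (1 − 0.4025) = 1.674
Css,max = 55.9 × 1.674 ≈ 93.6 µg/mL

93.6 µg/mL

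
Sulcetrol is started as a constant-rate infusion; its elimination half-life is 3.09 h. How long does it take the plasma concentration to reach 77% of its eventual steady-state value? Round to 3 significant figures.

k = ln 2 / 3.09 = 0.2243 h⁻¹
f = 1 − e^(−kt)  ⇒  t = −ln(1 − f) / k
t = −ln(1 − 0.77) / 0.2243 = 1.470 / 0.2243 ≈ 6.55 hours

6.55 hours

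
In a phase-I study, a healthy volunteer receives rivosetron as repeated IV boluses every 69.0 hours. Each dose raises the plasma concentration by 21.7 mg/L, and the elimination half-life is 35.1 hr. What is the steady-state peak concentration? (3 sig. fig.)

29.2 mg/L

k = ln 2 / 35.1 = 0.01975 hr⁻¹
Fraction remaining after one interval: e^(−kτ) = e^(−0.01975 × 69.0) = 0.2560
R = 1 / (1 − 0.2560) = 1.344
Css,max = 21.7 × 1.344 ≈ 29.2 mg/L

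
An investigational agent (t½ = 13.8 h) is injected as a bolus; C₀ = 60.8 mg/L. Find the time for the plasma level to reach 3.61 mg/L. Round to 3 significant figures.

56.2 hours

k = ln 2 / 13.8 = 0.05023 h⁻¹
C(t) = C₀ e^(−kt)  ⇒  t = ln(C₀/C) / k
t = ln(60.8/3.61) / 0.05023 = 2.824 / 0.05023 ≈ 56.2 hours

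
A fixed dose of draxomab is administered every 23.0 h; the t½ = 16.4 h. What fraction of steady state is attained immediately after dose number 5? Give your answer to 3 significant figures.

0.992

k = ln 2 / 16.4 = 0.04227 h⁻¹
f_n = 1 − e^(−nkτ) = 1 − e^(−5 × 0.04227 × 23.0) = 1 − e^(−4.860) = 1 − 0.007747 ≈ 0.992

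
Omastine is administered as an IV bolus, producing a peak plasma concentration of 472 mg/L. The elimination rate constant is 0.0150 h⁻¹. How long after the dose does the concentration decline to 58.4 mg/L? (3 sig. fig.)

139 hours

C(t) = C₀ e^(−kt)  ⇒  t = ln(C₀/C) / k
t = ln(472/58.4) / 0.01500 = 2.090 / 0.01500 ≈ 139 hours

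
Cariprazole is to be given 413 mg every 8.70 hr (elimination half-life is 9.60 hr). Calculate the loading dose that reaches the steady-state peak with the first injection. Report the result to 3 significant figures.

885 mg

k = ln 2 / 9.60 = 0.07220 hr⁻¹
Accumulation ratio R = 1 / (1 − e^(−kτ)) = 1 / (1 − e^(−0.07220×8.70)) = 1 / (1 − 0.5336) = 2.144
Loading dose = maintenance dose × R = 413 × 2.144 ≈ 885 mg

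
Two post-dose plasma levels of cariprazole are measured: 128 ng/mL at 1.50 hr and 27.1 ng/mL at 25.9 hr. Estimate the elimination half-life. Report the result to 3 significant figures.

10.9 hours

k = ln(C₁/C₂) / (t₂ − t₁) = ln(128/27.1) / (25.9 − 1.50)
  = 1.552 / 24.40 = 0.06363 hr⁻¹
t½ = ln 2 / k = ln 2 / 0.06363 ≈ 10.9 hours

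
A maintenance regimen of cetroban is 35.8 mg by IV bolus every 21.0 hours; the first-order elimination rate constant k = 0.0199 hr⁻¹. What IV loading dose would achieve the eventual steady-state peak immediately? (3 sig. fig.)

Accumulation ratio R = 1 / (1 − e^(−kτ)) = 1 / (1 − e^(−0.01990×21.0)) = 1 / (1 − 0.6584) = 2.928
Loading dose = maintenance dose × R = 35.8 × 2.928 ≈ 105 mg

105 mg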